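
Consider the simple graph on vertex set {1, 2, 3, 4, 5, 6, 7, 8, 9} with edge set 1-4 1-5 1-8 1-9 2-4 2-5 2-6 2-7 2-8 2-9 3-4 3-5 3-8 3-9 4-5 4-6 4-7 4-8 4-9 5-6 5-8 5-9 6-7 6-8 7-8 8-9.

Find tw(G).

A width-4 tree decomposition is:
Bags: B1 = {2, 4, 5, 8, 9}  B2 = {2, 4, 5, 6, 8}  B3 = {1, 4, 5, 8, 9}  B4 = {3, 4, 5, 8, 9}  B5 = {2, 4, 6, 7, 8}
Tree: B1–B2, B1–B3, B3–B4, B2–B5
Each bag holds 5 vertices, so the decomposition has width 4, which upper-bounds the treewidth. On the other hand G contains the 5-clique {1, 4, 5, 8, 9}. A clique must lie in a single bag of any decomposition, so no decomposition can have width below 4. The upper and lower bounds meet at 4, so that is the treewidth.

4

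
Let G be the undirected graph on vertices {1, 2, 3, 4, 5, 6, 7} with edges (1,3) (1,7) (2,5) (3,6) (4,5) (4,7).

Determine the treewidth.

A width-1 tree decomposition is:
Bags: B1 = {3, 6}  B2 = {1, 3}  B3 = {1, 7}  B4 = {4, 7}  B5 = {4, 5}  B6 = {2, 5}
Tree: B1–B2, B2–B3, B3–B4, B4–B5, B5–B6
Every bag has size at most 2, so the width is 2 − 1 = 1 and tw(G) ≤ 1. Any graph with an edge has treewidth ≥ 1, and G has the edge 6–3. Combining the bounds, tw(G) = 1.

1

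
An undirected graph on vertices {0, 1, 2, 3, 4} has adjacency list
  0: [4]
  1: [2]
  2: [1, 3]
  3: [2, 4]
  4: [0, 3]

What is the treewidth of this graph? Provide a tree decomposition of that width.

Treewidth 1.
One such decomposition:
Bags: B1 = {2, 3}  B2 = {1, 2}  B3 = {3, 4}  B4 = {0, 4}
Tree: B1–B2, B1–B3, B3–B4

The largest bag has 2 vertices, giving width 1; this decomposition certifies tw(G) ≤ 1. G has an edge, so its treewidth is at least 1. Therefore the treewidth is 1.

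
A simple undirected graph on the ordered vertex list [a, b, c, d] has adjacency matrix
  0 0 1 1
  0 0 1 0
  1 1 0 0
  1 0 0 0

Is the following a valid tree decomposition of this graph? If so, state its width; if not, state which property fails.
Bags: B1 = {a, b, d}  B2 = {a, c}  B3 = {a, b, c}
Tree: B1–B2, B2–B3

A tree decomposition must satisfy three properties: every vertex lies in some bag; for every edge, both endpoints lie together in some bag; and for every vertex, the bags containing it form a connected subtree. Here bags containing vertex b are not connected in the tree, so the decomposition is invalid.

No — bags containing vertex b are not connected in the tree.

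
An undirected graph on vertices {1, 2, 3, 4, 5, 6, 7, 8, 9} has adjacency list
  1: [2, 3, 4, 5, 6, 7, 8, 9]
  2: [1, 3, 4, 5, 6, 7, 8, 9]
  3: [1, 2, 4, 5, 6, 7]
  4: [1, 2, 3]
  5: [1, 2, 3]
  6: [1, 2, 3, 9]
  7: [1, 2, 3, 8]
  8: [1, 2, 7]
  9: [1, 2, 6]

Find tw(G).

A width-3 tree decomposition is:
Bags: B1 = {1, 2, 3, 7}  B2 = {1, 2, 3, 6}  B3 = {1, 2, 6, 9}  B4 = {1, 2, 3, 5}  B5 = {1, 2, 7, 8}  B6 = {1, 2, 3, 4}
Tree: B1–B2, B2–B3, B1–B4, B1–B5, B4–B6
The largest bag has 4 vertices, giving width 3; this decomposition certifies tw(G) ≤ 3. On the other hand G contains the 4-clique {1, 2, 7, 8}. A clique must lie in a single bag of any decomposition, so no decomposition can have width below 3. Therefore the treewidth is 3.

3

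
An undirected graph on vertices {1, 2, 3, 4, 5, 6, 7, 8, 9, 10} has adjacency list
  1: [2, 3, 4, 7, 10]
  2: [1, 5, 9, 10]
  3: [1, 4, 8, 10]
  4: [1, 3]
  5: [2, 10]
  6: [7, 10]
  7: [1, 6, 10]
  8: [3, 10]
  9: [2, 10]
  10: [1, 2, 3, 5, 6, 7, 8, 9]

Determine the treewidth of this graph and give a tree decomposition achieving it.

Each bag holds 3 vertices, so the decomposition has width 2, which upper-bounds the treewidth. On the other hand G contains the 3-clique {1, 2, 10}. A clique must lie in a single bag of any decomposition, so no decomposition can have width below 2. Therefore the treewidth is 2.

Treewidth 2.
One optimal decomposition is:
Bags: B1 = {1, 7, 10}  B2 = {1, 3, 10}  B3 = {1, 2, 10}  B4 = {2, 5, 10}  B5 = {1, 3, 4}  B6 = {3, 8, 10}  B7 = {2, 9, 10}  B8 = {6, 7, 10}
Tree: B1–B2, B2–B3, B3–B4, B2–B5, B2–B6, B3–B7, B1–B8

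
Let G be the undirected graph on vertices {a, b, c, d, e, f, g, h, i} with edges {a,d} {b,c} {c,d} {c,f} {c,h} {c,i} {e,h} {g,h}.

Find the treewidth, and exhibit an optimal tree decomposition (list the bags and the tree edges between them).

The largest bag has 2 vertices, giving width 1; this decomposition certifies tw(G) ≤ 1. Any graph with an edge has treewidth ≥ 1, and G has the edge e–h. Therefore the treewidth is 1.

Treewidth 1.
One optimal decomposition is:
Bags: B1 = {e, h}  B2 = {g, h}  B3 = {c, h}  B4 = {b, c}  B5 = {c, i}  B6 = {c, d}  B7 = {c, f}  B8 = {a, d}
Tree: B1–B2, B1–B3, B3–B4, B3–B5, B4–B6, B4–B7, B6–B8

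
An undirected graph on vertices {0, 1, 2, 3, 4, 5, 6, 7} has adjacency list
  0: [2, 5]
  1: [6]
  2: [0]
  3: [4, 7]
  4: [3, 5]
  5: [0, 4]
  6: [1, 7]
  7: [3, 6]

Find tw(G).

A width-1 tree decomposition is:
Bags: B1 = {0, 2}  B2 = {0, 5}  B3 = {4, 5}  B4 = {3, 4}  B5 = {3, 7}  B6 = {6, 7}  B7 = {1, 6}
Tree: B1–B2, B2–B3, B3–B4, B4–B5, B5–B6, B6–B7
Each bag holds 2 vertices, so the decomposition has width 1, which upper-bounds the treewidth. Since G has at least one edge (e.g. 2–0), it is not an edgeless graph, so tw(G) ≥ 1. Combining the bounds, tw(G) = 1.

1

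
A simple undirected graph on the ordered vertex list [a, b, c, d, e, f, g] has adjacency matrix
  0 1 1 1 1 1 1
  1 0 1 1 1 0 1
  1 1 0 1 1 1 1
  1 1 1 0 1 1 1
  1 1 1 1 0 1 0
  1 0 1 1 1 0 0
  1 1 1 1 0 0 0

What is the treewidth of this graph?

A width-4 tree decomposition is:
Bags: B1 = {a, b, c, d, g}  B2 = {a, b, c, d, e}  B3 = {a, c, d, e, f}
Tree: B1–B2, B2–B3
Each bag holds 5 vertices, so the decomposition has width 4, which upper-bounds the treewidth. For the lower bound, the 5 vertices {a, b, c, d, g} are pairwise adjacent, and any tree decomposition puts a clique entirely inside one bag — forcing width ≥ 4. Combining the bounds, tw(G) = 4.

4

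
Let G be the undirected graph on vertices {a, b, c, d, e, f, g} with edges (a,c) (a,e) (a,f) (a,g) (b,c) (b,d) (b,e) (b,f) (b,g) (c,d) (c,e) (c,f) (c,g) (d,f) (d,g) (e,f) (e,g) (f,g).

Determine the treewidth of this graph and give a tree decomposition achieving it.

Every bag has size at most 5, so the width is 5 − 1 = 4 and tw(G) ≤ 4. For the lower bound, the 5 vertices {b, c, d, f, g} are pairwise adjacent, and any tree decomposition puts a clique entirely inside one bag — forcing width ≥ 4. Therefore the treewidth is 4.

Treewidth 4.
One such decomposition:
Bags: B1 = {b, c, e, f, g}  B2 = {b, c, d, f, g}  B3 = {a, c, e, f, g}
Tree: B1–B2, B1–B3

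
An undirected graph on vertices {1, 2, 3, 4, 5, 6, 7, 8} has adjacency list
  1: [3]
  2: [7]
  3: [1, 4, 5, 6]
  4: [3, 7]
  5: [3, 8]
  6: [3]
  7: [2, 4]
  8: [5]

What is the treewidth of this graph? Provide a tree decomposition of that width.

Every bag has size at most 2, so the width is 2 − 1 = 1 and tw(G) ≤ 1. Any graph with an edge has treewidth ≥ 1, and G has the edge 3–6. Hence tw(G) = 1 exactly.

Treewidth 1.
Bags: B1 = {3, 6}  B2 = {1, 3}  B3 = {3, 4}  B4 = {4, 7}  B5 = {3, 5}  B6 = {5, 8}  B7 = {2, 7}
Tree: B1–B2, B2–B3, B3–B4, B3–B5, B5–B6, B4–B7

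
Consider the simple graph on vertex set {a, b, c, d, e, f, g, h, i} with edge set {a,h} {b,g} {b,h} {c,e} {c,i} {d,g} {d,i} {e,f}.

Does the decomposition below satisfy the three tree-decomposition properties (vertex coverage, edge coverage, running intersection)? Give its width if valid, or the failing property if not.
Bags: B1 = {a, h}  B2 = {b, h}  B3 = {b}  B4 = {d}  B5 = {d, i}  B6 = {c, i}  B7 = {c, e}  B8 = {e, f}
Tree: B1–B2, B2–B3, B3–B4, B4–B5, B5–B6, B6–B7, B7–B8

A tree decomposition must satisfy three properties: every vertex lies in some bag; for every edge, both endpoints lie together in some bag; and for every vertex, the bags containing it form a connected subtree. Here vertex g appears in no bag, so the decomposition is invalid.

No — vertex g appears in no bag.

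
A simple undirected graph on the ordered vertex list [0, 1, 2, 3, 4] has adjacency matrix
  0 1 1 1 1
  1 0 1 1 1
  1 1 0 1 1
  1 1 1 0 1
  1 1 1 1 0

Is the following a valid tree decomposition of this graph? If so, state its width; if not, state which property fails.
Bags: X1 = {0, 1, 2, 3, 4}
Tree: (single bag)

Yes; width 4.

Checking the three conditions: (i) the bags cover all of {0, 1, 2, 3, 4}; (ii) for each edge, some bag contains both endpoints; (iii) the bags containing any fixed vertex form a subtree. All hold, so the decomposition is valid with width 5 − 1 = 4.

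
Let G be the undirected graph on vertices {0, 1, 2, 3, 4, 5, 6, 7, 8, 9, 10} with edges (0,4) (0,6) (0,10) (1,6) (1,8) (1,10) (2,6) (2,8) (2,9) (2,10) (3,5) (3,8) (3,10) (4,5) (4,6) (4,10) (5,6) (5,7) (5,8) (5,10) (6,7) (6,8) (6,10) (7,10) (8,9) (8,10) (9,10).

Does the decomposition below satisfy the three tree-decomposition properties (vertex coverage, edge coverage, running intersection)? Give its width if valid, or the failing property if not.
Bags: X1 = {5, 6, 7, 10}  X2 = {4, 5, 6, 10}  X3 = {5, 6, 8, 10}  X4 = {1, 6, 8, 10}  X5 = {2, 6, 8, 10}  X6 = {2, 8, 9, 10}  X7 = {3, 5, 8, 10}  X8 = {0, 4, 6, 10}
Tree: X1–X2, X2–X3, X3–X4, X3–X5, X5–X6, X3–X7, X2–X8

Yes; width 3.

Vertex coverage: the bags together contain {0, 1, 2, 3, 4, 5, 6, 7, 8, 9, 10}, the full vertex set. Edge coverage: each edge of G has both endpoints in at least one bag. Running intersection: for every vertex, the bags containing it form a connected subtree. All three properties hold, so this is a valid tree decomposition of width max|bag| − 1 = 3, and hence tw(G) ≤ 3.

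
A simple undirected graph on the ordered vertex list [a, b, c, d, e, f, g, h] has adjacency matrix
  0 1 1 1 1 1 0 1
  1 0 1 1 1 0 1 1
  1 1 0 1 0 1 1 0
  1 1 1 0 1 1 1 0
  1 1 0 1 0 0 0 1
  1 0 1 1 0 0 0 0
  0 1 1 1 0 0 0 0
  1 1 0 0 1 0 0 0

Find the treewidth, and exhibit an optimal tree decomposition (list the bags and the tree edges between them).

Treewidth 3.
One optimal decomposition is:
Bags: B1 = {a, b, c, d}  B2 = {a, b, d, e}  B3 = {b, c, d, g}  B4 = {a, b, e, h}  B5 = {a, c, d, f}
Tree: B1–B2, B1–B3, B2–B4, B1–B5

Every bag has size at most 4, so the width is 4 − 1 = 3 and tw(G) ≤ 3. On the other hand G contains the 4-clique {a, c, d, f}. A clique must lie in a single bag of any decomposition, so no decomposition can have width below 3. Therefore the treewidth is 3.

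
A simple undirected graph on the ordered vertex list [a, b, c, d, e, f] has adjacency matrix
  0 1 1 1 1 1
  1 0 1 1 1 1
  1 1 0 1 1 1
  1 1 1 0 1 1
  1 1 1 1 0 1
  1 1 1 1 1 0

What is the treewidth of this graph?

5

A width-5 tree decomposition is:
Bags: B1 = {a, b, c, d, e, f}
Tree: (single bag)
With just one bag of size 6, the width is 6 − 1 = 5, so tw(G) ≤ 5. Conversely, {a, b, c, d, e, f} is a clique of size 6, and the vertices of any clique must share a bag in every tree decomposition; so some bag has ≥ 6 vertices and tw(G) ≥ 5. Combining the bounds, tw(G) = 5.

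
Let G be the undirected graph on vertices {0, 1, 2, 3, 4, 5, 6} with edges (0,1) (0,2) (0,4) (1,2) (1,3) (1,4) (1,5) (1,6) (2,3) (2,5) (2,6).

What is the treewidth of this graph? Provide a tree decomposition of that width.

Treewidth 2.
Bags: B1 = {0, 1, 2}  B2 = {1, 2, 3}  B3 = {1, 2, 5}  B4 = {0, 1, 4}  B5 = {1, 2, 6}
Tree: B1–B2, B1–B3, B1–B4, B3–B5

Every bag has size at most 3, so the width is 3 − 1 = 2 and tw(G) ≤ 2. Conversely, {0, 1, 2} is a clique of size 3, and the vertices of any clique must share a bag in every tree decomposition; so some bag has ≥ 3 vertices and tw(G) ≥ 2. Therefore the treewidth is 2.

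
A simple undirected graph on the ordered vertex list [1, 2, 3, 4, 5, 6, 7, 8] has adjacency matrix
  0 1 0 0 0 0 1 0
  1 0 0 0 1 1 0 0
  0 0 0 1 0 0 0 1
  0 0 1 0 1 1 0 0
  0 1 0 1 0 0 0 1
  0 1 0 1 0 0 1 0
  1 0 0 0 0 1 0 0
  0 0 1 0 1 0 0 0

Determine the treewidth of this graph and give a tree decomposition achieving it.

Treewidth 2.
One optimal decomposition is:
Bags: B1 = {1, 2, 7}  B2 = {2, 6, 7}  B3 = {2, 5, 6}  B4 = {4, 5, 6}  B5 = {4, 5, 8}  B6 = {3, 4, 8}
Tree: B1–B2, B2–B3, B3–B4, B4–B5, B5–B6

The largest bag has 3 vertices, giving width 2; this decomposition certifies tw(G) ≤ 2. The edges 1–7–6–2–1 form a cycle, so G is not a tree and its treewidth is at least 2. Hence tw(G) = 2 exactly.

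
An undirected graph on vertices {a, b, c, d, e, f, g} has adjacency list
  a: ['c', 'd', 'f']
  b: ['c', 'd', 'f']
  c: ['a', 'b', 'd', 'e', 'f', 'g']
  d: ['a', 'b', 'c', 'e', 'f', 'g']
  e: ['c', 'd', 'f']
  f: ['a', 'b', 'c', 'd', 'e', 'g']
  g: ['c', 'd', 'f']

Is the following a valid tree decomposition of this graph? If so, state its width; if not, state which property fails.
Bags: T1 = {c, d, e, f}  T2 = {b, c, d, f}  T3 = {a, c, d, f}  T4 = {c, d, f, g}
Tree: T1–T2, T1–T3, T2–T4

Every vertex of G appears in some bag (union = {a, b, c, d, e, f, g}); every edge is covered by a bag; and for each vertex v the set of bags containing v is connected in the bag tree. The decomposition is therefore valid. The largest bag has 4 vertices, so the width is 3.

Yes; width 3.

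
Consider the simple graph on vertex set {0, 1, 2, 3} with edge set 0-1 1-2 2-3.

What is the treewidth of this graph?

A width-1 tree decomposition is:
Bags: B1 = {0, 1}  B2 = {1, 2}  B3 = {2, 3}
Tree: B1–B2, B2–B3
Each bag holds 2 vertices, so the decomposition has width 1, which upper-bounds the treewidth. Any graph with an edge has treewidth ≥ 1, and G has the edge 1–0. Combining the bounds, tw(G) = 1.

1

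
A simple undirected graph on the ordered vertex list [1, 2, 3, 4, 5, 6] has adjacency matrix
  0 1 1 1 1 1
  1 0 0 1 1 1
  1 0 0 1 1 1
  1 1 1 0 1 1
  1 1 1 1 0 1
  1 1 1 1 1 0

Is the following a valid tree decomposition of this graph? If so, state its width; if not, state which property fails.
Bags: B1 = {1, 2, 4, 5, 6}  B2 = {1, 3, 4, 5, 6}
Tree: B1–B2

Yes; width 4.

Checking the three conditions: (i) the bags cover all of {1, 2, 3, 4, 5, 6}; (ii) for each edge, some bag contains both endpoints; (iii) the bags containing any fixed vertex form a subtree. All hold, so the decomposition is valid with width 5 − 1 = 4.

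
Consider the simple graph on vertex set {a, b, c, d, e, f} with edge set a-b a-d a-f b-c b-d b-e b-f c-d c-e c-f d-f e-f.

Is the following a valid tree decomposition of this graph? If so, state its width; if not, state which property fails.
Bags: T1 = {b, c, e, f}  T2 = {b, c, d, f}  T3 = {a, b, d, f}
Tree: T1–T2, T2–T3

Every vertex of G appears in some bag (union = {a, b, c, d, e, f}); every edge is covered by a bag; and for each vertex v the set of bags containing v is connected in the bag tree. The decomposition is therefore valid. The largest bag has 4 vertices, so the width is 3.

Yes; width 3.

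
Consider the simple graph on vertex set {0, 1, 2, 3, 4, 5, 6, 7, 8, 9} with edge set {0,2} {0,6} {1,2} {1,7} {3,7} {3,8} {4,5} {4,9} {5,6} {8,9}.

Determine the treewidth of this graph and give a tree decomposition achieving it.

Each bag holds 3 vertices, so the decomposition has width 2, which upper-bounds the treewidth. For the lower bound, G contains the cycle 4–5–6–0–2–1–7–3–8–9–4, so G is not a forest; only forests have treewidth ≤ 1, hence tw(G) ≥ 2. Hence tw(G) = 2 exactly.

Treewidth 2.
One optimal decomposition is:
Bags: B1 = {4, 5, 6}  B2 = {0, 4, 6}  B3 = {0, 2, 4}  B4 = {1, 2, 4}  B5 = {1, 4, 7}  B6 = {3, 4, 7}  B7 = {3, 4, 8}  B8 = {4, 8, 9}
Tree: B1–B2, B2–B3, B3–B4, B4–B5, B5–B6, B6–B7, B7–B8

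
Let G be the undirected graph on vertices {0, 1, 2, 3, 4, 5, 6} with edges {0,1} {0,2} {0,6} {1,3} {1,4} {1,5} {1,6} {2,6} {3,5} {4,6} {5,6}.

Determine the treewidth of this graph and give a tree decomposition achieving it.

Treewidth 2.
One such decomposition:
Bags: B1 = {0, 1, 6}  B2 = {1, 5, 6}  B3 = {0, 2, 6}  B4 = {1, 3, 5}  B5 = {1, 4, 6}
Tree: B1–B2, B1–B3, B2–B4, B1–B5

The largest bag has 3 vertices, giving width 2; this decomposition certifies tw(G) ≤ 2. Conversely, {1, 3, 5} is a clique of size 3, and the vertices of any clique must share a bag in every tree decomposition; so some bag has ≥ 3 vertices and tw(G) ≥ 2. Hence tw(G) = 2 exactly.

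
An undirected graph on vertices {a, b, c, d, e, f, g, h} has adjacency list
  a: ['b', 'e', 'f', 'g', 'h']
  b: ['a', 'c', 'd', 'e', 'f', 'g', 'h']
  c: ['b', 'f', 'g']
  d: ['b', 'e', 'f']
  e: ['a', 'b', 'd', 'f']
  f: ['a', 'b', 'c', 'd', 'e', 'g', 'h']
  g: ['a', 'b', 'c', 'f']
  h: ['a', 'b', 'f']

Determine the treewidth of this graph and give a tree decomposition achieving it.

The largest bag has 4 vertices, giving width 3; this decomposition certifies tw(G) ≤ 3. Conversely, {b, d, e, f} is a clique of size 4, and the vertices of any clique must share a bag in every tree decomposition; so some bag has ≥ 4 vertices and tw(G) ≥ 3. The upper and lower bounds meet at 3, so that is the treewidth.

Treewidth 3.
One optimal decomposition is:
Bags: B1 = {a, b, f, g}  B2 = {a, b, e, f}  B3 = {a, b, f, h}  B4 = {b, d, e, f}  B5 = {b, c, f, g}
Tree: B1–B2, B2–B3, B2–B4, B1–B5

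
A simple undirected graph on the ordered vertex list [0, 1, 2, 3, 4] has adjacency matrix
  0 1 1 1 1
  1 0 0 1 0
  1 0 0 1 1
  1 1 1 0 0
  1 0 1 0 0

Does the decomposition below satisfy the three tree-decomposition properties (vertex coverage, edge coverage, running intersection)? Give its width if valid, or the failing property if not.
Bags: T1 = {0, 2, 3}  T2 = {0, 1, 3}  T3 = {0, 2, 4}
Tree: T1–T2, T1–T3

Checking the three conditions: (i) the bags cover all of {0, 1, 2, 3, 4}; (ii) for each edge, some bag contains both endpoints; (iii) the bags containing any fixed vertex form a subtree. All hold, so the decomposition is valid with width 3 − 1 = 2.

Yes; width 2.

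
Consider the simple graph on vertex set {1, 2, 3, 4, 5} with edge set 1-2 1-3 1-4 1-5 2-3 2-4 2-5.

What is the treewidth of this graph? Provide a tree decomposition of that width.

Treewidth 2.
One such decomposition:
Bags: B1 = {1, 2, 3}  B2 = {1, 2, 5}  B3 = {1, 2, 4}
Tree: B1–B2, B1–B3

The largest bag has 3 vertices, giving width 2; this decomposition certifies tw(G) ≤ 2. On the other hand G contains the 3-clique {1, 2, 3}. A clique must lie in a single bag of any decomposition, so no decomposition can have width below 2. Therefore the treewidth is 2.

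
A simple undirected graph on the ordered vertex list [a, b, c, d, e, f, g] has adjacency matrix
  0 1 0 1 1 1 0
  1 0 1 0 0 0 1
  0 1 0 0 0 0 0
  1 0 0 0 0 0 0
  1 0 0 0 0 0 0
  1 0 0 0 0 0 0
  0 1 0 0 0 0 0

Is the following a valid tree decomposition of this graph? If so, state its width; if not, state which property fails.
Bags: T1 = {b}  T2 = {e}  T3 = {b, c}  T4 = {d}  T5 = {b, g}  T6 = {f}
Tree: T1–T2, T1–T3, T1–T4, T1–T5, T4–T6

No — vertex a appears in no bag.

A tree decomposition must satisfy three properties: every vertex lies in some bag; for every edge, both endpoints lie together in some bag; and for every vertex, the bags containing it form a connected subtree. Here vertex a appears in no bag, so the decomposition is invalid.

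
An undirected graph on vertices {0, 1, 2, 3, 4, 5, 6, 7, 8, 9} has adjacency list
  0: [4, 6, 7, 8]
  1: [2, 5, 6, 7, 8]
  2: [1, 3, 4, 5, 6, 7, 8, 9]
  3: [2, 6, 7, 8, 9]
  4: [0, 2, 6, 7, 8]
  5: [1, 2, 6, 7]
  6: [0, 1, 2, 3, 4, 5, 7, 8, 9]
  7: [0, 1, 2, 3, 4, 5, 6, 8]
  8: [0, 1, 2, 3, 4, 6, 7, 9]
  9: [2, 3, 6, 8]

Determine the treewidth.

A width-4 tree decomposition is:
Bags: B1 = {2, 4, 6, 7, 8}  B2 = {0, 4, 6, 7, 8}  B3 = {1, 2, 6, 7, 8}  B4 = {2, 3, 6, 7, 8}  B5 = {1, 2, 5, 6, 7}  B6 = {2, 3, 6, 8, 9}
Tree: B1–B2, B1–B3, B3–B4, B3–B5, B4–B6
Every bag has size at most 5, so the width is 5 − 1 = 4 and tw(G) ≤ 4. On the other hand G contains the 5-clique {0, 4, 6, 7, 8}. A clique must lie in a single bag of any decomposition, so no decomposition can have width below 4. The upper and lower bounds meet at 4, so that is the treewidth.

4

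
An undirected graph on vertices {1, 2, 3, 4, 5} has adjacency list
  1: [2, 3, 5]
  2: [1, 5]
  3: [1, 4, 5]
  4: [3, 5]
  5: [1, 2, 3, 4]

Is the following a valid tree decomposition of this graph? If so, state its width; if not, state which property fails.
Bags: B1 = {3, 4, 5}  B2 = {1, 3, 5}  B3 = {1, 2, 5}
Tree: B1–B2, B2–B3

Vertex coverage: the bags together contain {1, 2, 3, 4, 5}, the full vertex set. Edge coverage: each edge of G has both endpoints in at least one bag. Running intersection: for every vertex, the bags containing it form a connected subtree. All three properties hold, so this is a valid tree decomposition of width max|bag| − 1 = 2, and hence tw(G) ≤ 2.

Yes; width 2.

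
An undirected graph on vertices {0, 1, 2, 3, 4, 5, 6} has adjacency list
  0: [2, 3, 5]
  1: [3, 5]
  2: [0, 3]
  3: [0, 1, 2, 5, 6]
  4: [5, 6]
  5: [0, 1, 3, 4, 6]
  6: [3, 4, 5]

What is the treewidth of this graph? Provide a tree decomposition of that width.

The largest bag has 3 vertices, giving width 2; this decomposition certifies tw(G) ≤ 2. On the other hand G contains the 3-clique {0, 2, 3}. A clique must lie in a single bag of any decomposition, so no decomposition can have width below 2. The upper and lower bounds meet at 2, so that is the treewidth.

Treewidth 2.
One optimal decomposition is:
Bags: B1 = {0, 3, 5}  B2 = {3, 5, 6}  B3 = {0, 2, 3}  B4 = {4, 5, 6}  B5 = {1, 3, 5}
Tree: B1–B2, B1–B3, B2–B4, B1–B5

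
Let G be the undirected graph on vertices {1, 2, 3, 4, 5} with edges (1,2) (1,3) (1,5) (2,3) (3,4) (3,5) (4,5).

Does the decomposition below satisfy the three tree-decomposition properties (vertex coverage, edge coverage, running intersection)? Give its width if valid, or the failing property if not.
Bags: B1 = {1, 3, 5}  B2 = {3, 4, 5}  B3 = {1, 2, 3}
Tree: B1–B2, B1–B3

Yes; width 2.

Vertex coverage: the bags together contain {1, 2, 3, 4, 5}, the full vertex set. Edge coverage: each edge of G has both endpoints in at least one bag. Running intersection: for every vertex, the bags containing it form a connected subtree. All three properties hold, so this is a valid tree decomposition of width max|bag| − 1 = 2, and hence tw(G) ≤ 2.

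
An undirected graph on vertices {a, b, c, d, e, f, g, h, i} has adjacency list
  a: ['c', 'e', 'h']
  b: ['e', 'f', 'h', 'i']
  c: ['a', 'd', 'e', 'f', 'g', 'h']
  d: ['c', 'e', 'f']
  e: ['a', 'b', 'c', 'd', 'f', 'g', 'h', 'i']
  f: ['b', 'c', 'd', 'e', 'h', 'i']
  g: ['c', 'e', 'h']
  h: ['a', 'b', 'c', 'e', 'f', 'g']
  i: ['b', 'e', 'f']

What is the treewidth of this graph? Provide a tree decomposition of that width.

Treewidth 3.
Bags: B1 = {c, e, f, h}  B2 = {b, e, f, h}  B3 = {b, e, f, i}  B4 = {c, e, g, h}  B5 = {c, d, e, f}  B6 = {a, c, e, h}
Tree: B1–B2, B2–B3, B1–B4, B1–B5, B1–B6

Every bag has size at most 4, so the width is 4 − 1 = 3 and tw(G) ≤ 3. For the lower bound, the 4 vertices {c, e, g, h} are pairwise adjacent, and any tree decomposition puts a clique entirely inside one bag — forcing width ≥ 3. Combining the bounds, tw(G) = 3.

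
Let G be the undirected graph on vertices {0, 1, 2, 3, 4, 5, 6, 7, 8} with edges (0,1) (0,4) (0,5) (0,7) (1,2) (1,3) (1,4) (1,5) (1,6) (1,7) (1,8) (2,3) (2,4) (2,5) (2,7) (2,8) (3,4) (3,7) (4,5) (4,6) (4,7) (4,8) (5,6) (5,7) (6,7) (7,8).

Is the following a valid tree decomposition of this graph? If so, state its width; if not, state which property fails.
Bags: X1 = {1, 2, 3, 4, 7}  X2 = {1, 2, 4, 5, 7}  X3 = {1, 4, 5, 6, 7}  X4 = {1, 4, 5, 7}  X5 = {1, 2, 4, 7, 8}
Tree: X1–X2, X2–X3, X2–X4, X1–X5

No — vertex 0 appears in no bag.

A tree decomposition must satisfy three properties: every vertex lies in some bag; for every edge, both endpoints lie together in some bag; and for every vertex, the bags containing it form a connected subtree. Here vertex 0 appears in no bag, so the decomposition is invalid.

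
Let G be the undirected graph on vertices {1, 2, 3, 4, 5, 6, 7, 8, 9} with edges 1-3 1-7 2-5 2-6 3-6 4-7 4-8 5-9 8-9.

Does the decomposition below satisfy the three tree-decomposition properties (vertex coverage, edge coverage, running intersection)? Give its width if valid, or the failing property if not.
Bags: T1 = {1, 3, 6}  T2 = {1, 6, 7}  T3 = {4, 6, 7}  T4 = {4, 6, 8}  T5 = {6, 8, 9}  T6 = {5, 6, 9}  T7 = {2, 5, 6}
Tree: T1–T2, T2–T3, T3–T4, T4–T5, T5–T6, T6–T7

Yes; width 2.

Every vertex of G appears in some bag (union = {1, 2, 3, 4, 5, 6, 7, 8, 9}); every edge is covered by a bag; and for each vertex v the set of bags containing v is connected in the bag tree. The decomposition is therefore valid. The largest bag has 3 vertices, so the width is 2.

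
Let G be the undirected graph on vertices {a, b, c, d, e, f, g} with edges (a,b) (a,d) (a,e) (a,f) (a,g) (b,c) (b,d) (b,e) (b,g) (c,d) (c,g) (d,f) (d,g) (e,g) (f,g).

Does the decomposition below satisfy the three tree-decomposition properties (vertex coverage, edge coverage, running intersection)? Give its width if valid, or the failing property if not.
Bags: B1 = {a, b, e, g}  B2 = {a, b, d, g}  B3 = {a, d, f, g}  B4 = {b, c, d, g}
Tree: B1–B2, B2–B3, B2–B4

Every vertex of G appears in some bag (union = {a, b, c, d, e, f, g}); every edge is covered by a bag; and for each vertex v the set of bags containing v is connected in the bag tree. The decomposition is therefore valid. The largest bag has 4 vertices, so the width is 3.

Yes; width 3.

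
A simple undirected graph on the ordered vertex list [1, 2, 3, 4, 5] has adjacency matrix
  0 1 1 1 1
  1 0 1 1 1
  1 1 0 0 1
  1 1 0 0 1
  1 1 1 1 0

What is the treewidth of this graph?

A width-3 tree decomposition is:
Bags: B1 = {1, 2, 4, 5}  B2 = {1, 2, 3, 5}
Tree: B1–B2
Each bag holds 4 vertices, so the decomposition has width 3, which upper-bounds the treewidth. For the lower bound, the 4 vertices {1, 2, 3, 5} are pairwise adjacent, and any tree decomposition puts a clique entirely inside one bag — forcing width ≥ 3. Combining the bounds, tw(G) = 3.

3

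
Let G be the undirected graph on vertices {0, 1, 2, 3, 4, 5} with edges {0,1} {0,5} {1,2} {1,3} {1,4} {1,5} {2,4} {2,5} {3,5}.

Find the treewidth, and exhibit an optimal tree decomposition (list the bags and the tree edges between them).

Treewidth 2.
One such decomposition:
Bags: B1 = {1, 2, 5}  B2 = {1, 2, 4}  B3 = {0, 1, 5}  B4 = {1, 3, 5}
Tree: B1–B2, B1–B3, B3–B4

The largest bag has 3 vertices, giving width 2; this decomposition certifies tw(G) ≤ 2. For the lower bound, the 3 vertices {1, 2, 4} are pairwise adjacent, and any tree decomposition puts a clique entirely inside one bag — forcing width ≥ 2. Therefore the treewidth is 2.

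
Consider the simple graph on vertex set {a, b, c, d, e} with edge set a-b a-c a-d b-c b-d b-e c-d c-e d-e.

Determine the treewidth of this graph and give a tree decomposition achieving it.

Every bag has size at most 4, so the width is 4 − 1 = 3 and tw(G) ≤ 3. Conversely, {b, c, d, e} is a clique of size 4, and the vertices of any clique must share a bag in every tree decomposition; so some bag has ≥ 4 vertices and tw(G) ≥ 3. Hence tw(G) = 3 exactly.

Treewidth 3.
Bags: B1 = {a, b, c, d}  B2 = {b, c, d, e}
Tree: B1–B2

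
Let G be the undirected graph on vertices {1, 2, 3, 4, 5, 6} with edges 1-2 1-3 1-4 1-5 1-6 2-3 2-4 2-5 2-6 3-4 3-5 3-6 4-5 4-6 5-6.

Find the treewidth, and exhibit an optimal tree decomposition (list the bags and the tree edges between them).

A single bag containing all 6 vertices is trivially a valid decomposition of width 5. For the lower bound, the 6 vertices {1, 2, 3, 4, 5, 6} are pairwise adjacent, and any tree decomposition puts a clique entirely inside one bag — forcing width ≥ 5. Therefore the treewidth is 5.

Treewidth 5.
Bags: B1 = {1, 2, 3, 4, 5, 6}
Tree: (single bag)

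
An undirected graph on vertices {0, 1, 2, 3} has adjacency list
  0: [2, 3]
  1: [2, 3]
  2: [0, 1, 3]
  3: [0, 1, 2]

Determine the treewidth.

2

A width-2 tree decomposition is:
Bags: B1 = {1, 2, 3}  B2 = {0, 2, 3}
Tree: B1–B2
Every bag has size at most 3, so the width is 3 − 1 = 2 and tw(G) ≤ 2. For the lower bound, the 3 vertices {0, 2, 3} are pairwise adjacent, and any tree decomposition puts a clique entirely inside one bag — forcing width ≥ 2. Combining the bounds, tw(G) = 2.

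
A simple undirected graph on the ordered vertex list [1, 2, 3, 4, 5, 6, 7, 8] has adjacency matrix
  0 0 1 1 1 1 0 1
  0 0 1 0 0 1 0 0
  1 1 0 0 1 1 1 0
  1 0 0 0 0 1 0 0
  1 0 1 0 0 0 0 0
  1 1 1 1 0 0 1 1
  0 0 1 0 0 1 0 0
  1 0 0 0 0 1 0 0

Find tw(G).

2

A width-2 tree decomposition is:
Bags: B1 = {1, 3, 6}  B2 = {1, 4, 6}  B3 = {1, 3, 5}  B4 = {1, 6, 8}  B5 = {2, 3, 6}  B6 = {3, 6, 7}
Tree: B1–B2, B1–B3, B1–B4, B1–B5, B1–B6
The largest bag has 3 vertices, giving width 2; this decomposition certifies tw(G) ≤ 2. On the other hand G contains the 3-clique {1, 3, 5}. A clique must lie in a single bag of any decomposition, so no decomposition can have width below 2. Therefore the treewidth is 2.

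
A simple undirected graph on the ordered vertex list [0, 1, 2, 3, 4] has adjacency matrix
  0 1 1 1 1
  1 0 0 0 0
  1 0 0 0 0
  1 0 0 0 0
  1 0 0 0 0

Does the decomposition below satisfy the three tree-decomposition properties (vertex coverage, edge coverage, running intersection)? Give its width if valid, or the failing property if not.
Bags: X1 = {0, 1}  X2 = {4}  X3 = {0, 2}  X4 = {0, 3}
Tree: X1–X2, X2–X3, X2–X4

No — edge (0,4) lies in no bag.

A tree decomposition must satisfy three properties: every vertex lies in some bag; for every edge, both endpoints lie together in some bag; and for every vertex, the bags containing it form a connected subtree. Here edge (0,4) lies in no bag, so the decomposition is invalid.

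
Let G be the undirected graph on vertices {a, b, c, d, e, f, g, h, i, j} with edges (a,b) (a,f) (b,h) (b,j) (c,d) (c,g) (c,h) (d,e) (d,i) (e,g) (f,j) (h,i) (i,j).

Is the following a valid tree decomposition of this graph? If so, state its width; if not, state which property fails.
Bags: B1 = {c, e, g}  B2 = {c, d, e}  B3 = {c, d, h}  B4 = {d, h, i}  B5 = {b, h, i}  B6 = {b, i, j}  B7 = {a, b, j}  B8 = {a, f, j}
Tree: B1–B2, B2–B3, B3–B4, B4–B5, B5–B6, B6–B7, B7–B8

Vertex coverage: the bags together contain {a, b, c, d, e, f, g, h, i, j}, the full vertex set. Edge coverage: each edge of G has both endpoints in at least one bag. Running intersection: for every vertex, the bags containing it form a connected subtree. All three properties hold, so this is a valid tree decomposition of width max|bag| − 1 = 2, and hence tw(G) ≤ 2.

Yes; width 2.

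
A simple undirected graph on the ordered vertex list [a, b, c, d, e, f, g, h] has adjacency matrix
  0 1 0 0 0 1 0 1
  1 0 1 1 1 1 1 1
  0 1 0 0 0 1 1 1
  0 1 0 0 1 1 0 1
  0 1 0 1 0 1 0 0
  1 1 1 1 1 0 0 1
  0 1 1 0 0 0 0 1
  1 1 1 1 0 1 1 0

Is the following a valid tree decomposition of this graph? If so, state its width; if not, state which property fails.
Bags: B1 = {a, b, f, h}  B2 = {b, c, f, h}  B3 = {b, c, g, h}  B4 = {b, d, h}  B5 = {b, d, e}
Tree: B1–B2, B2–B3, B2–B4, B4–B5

A tree decomposition must satisfy three properties: every vertex lies in some bag; for every edge, both endpoints lie together in some bag; and for every vertex, the bags containing it form a connected subtree. Here edge (f,d) lies in no bag, so the decomposition is invalid.

No — edge (f,d) lies in no bag.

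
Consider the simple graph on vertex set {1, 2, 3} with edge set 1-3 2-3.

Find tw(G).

A width-1 tree decomposition is:
Bags: B1 = {2, 3}  B2 = {1, 3}
Tree: B1–B2
Every bag has size at most 2, so the width is 2 − 1 = 1 and tw(G) ≤ 1. G has an edge, so its treewidth is at least 1. Therefore the treewidth is 1.

1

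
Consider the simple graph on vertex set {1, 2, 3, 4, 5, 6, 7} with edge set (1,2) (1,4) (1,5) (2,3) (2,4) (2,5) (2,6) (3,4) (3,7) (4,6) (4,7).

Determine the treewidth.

2

A width-2 tree decomposition is:
Bags: B1 = {2, 3, 4}  B2 = {2, 4, 6}  B3 = {1, 2, 4}  B4 = {1, 2, 5}  B5 = {3, 4, 7}
Tree: B1–B2, B1–B3, B3–B4, B1–B5
Every bag has size at most 3, so the width is 3 − 1 = 2 and tw(G) ≤ 2. On the other hand G contains the 3-clique {1, 2, 4}. A clique must lie in a single bag of any decomposition, so no decomposition can have width below 2. Therefore the treewidth is 2.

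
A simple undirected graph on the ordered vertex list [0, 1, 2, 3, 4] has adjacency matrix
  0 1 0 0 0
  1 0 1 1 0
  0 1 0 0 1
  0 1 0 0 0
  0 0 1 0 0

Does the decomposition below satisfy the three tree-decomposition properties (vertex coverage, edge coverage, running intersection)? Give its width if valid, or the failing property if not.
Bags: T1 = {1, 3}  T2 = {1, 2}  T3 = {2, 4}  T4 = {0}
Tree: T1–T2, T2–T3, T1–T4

A tree decomposition must satisfy three properties: every vertex lies in some bag; for every edge, both endpoints lie together in some bag; and for every vertex, the bags containing it form a connected subtree. Here edge (1,0) lies in no bag, so the decomposition is invalid.

No — edge (1,0) lies in no bag.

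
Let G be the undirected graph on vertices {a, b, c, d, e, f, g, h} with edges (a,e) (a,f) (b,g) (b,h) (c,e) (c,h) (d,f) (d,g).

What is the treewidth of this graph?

2

A width-2 tree decomposition is:
Bags: B1 = {b, g, h}  B2 = {c, g, h}  B3 = {c, e, g}  B4 = {a, e, g}  B5 = {a, f, g}  B6 = {d, f, g}
Tree: B1–B2, B2–B3, B3–B4, B4–B5, B5–B6
Every bag has size at most 3, so the width is 3 − 1 = 2 and tw(G) ≤ 2. Since g–b–h–c–e–a–f–d–g is a cycle in G, G is not acyclic. Forests are exactly the graphs of treewidth ≤ 1, so tw(G) ≥ 2. The upper and lower bounds meet at 2, so that is the treewidth.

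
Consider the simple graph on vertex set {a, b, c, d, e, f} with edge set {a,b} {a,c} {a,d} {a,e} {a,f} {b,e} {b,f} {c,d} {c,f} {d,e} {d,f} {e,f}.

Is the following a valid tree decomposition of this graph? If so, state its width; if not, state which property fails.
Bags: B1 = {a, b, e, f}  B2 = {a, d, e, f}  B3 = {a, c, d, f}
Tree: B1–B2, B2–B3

Yes; width 3.

Every vertex of G appears in some bag (union = {a, b, c, d, e, f}); every edge is covered by a bag; and for each vertex v the set of bags containing v is connected in the bag tree. The decomposition is therefore valid. The largest bag has 4 vertices, so the width is 3.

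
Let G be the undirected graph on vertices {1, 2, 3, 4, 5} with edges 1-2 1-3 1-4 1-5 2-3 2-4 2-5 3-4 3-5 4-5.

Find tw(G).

A width-4 tree decomposition is:
Bags: B1 = {1, 2, 3, 4, 5}
Tree: (single bag)
With just one bag of size 5, the width is 5 − 1 = 4, so tw(G) ≤ 4. Conversely, {1, 2, 3, 4, 5} is a clique of size 5, and the vertices of any clique must share a bag in every tree decomposition; so some bag has ≥ 5 vertices and tw(G) ≥ 4. Combining the bounds, tw(G) = 4.

4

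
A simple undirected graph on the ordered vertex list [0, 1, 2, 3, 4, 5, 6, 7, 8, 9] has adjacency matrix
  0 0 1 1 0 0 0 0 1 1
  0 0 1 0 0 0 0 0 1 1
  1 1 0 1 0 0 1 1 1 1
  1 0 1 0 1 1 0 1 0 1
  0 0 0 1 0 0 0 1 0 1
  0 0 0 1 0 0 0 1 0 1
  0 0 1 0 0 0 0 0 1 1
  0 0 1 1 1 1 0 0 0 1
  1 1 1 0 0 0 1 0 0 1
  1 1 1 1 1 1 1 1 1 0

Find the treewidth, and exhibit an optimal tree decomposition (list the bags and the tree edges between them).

Treewidth 3.
One optimal decomposition is:
Bags: B1 = {2, 3, 7, 9}  B2 = {0, 2, 3, 9}  B3 = {3, 4, 7, 9}  B4 = {0, 2, 8, 9}  B5 = {1, 2, 8, 9}  B6 = {3, 5, 7, 9}  B7 = {2, 6, 8, 9}
Tree: B1–B2, B1–B3, B2–B4, B4–B5, B1–B6, B4–B7

The largest bag has 4 vertices, giving width 3; this decomposition certifies tw(G) ≤ 3. For the lower bound, the 4 vertices {0, 2, 8, 9} are pairwise adjacent, and any tree decomposition puts a clique entirely inside one bag — forcing width ≥ 3. Combining the bounds, tw(G) = 3.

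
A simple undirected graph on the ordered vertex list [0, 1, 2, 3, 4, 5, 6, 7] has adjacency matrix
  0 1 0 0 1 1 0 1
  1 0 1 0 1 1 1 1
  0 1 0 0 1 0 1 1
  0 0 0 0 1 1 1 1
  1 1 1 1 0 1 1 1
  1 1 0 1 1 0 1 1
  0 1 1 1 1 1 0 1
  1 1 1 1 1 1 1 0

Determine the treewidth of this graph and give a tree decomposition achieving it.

Every bag has size at most 5, so the width is 5 − 1 = 4 and tw(G) ≤ 4. For the lower bound, the 5 vertices {1, 2, 4, 6, 7} are pairwise adjacent, and any tree decomposition puts a clique entirely inside one bag — forcing width ≥ 4. The upper and lower bounds meet at 4, so that is the treewidth.

Treewidth 4.
Bags: B1 = {0, 1, 4, 5, 7}  B2 = {1, 4, 5, 6, 7}  B3 = {3, 4, 5, 6, 7}  B4 = {1, 2, 4, 6, 7}
Tree: B1–B2, B2–B3, B2–B4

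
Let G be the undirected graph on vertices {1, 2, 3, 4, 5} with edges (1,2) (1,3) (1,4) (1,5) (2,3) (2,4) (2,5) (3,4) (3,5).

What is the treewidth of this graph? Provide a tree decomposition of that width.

Treewidth 3.
One optimal decomposition is:
Bags: B1 = {1, 2, 3, 5}  B2 = {1, 2, 3, 4}
Tree: B1–B2

Each bag holds 4 vertices, so the decomposition has width 3, which upper-bounds the treewidth. Conversely, {1, 2, 3, 4} is a clique of size 4, and the vertices of any clique must share a bag in every tree decomposition; so some bag has ≥ 4 vertices and tw(G) ≥ 3. Hence tw(G) = 3 exactly.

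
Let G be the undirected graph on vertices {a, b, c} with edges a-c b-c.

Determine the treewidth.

A width-1 tree decomposition is:
Bags: B1 = {b, c}  B2 = {a, c}
Tree: B1–B2
Every bag has size at most 2, so the width is 2 − 1 = 1 and tw(G) ≤ 1. G has an edge, so its treewidth is at least 1. Hence tw(G) = 1 exactly.

1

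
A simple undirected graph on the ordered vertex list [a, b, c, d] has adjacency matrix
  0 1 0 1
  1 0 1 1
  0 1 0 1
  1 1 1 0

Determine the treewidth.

A width-2 tree decomposition is:
Bags: B1 = {a, b, d}  B2 = {b, c, d}
Tree: B1–B2
The largest bag has 3 vertices, giving width 2; this decomposition certifies tw(G) ≤ 2. Conversely, {b, c, d} is a clique of size 3, and the vertices of any clique must share a bag in every tree decomposition; so some bag has ≥ 3 vertices and tw(G) ≥ 2. Hence tw(G) = 2 exactly.

2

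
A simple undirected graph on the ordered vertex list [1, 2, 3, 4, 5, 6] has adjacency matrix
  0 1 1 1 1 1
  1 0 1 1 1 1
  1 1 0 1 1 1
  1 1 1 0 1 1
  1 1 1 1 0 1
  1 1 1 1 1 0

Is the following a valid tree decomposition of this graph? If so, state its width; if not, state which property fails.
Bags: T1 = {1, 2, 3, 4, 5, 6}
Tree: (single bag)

Yes; width 5.

Every vertex of G appears in some bag (union = {1, 2, 3, 4, 5, 6}); every edge is covered by a bag; and for each vertex v the set of bags containing v is connected in the bag tree. The decomposition is therefore valid. The largest bag has 6 vertices, so the width is 5.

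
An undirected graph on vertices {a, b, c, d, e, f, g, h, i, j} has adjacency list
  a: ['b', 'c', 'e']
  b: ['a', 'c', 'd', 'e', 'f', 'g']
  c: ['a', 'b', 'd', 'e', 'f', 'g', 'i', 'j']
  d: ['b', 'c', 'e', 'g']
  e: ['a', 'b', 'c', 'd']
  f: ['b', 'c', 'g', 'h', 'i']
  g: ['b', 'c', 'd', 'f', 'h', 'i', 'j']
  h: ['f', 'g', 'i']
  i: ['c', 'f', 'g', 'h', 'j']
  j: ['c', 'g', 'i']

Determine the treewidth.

A width-3 tree decomposition is:
Bags: B1 = {b, c, f, g}  B2 = {c, f, g, i}  B3 = {b, c, d, g}  B4 = {c, g, i, j}  B5 = {b, c, d, e}  B6 = {a, b, c, e}  B7 = {f, g, h, i}
Tree: B1–B2, B1–B3, B2–B4, B3–B5, B5–B6, B2–B7
Every bag has size at most 4, so the width is 4 − 1 = 3 and tw(G) ≤ 3. For the lower bound, the 4 vertices {f, g, h, i} are pairwise adjacent, and any tree decomposition puts a clique entirely inside one bag — forcing width ≥ 3. Combining the bounds, tw(G) = 3.

3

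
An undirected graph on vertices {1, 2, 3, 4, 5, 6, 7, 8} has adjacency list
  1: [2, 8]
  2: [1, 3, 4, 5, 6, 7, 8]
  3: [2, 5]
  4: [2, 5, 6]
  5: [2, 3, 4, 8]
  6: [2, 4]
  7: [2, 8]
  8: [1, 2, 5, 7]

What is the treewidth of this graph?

A width-2 tree decomposition is:
Bags: B1 = {2, 5, 8}  B2 = {2, 7, 8}  B3 = {2, 3, 5}  B4 = {2, 4, 5}  B5 = {1, 2, 8}  B6 = {2, 4, 6}
Tree: B1–B2, B1–B3, B3–B4, B1–B5, B4–B6
The largest bag has 3 vertices, giving width 2; this decomposition certifies tw(G) ≤ 2. For the lower bound, the 3 vertices {1, 2, 8} are pairwise adjacent, and any tree decomposition puts a clique entirely inside one bag — forcing width ≥ 2. Hence tw(G) = 2 exactly.

2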